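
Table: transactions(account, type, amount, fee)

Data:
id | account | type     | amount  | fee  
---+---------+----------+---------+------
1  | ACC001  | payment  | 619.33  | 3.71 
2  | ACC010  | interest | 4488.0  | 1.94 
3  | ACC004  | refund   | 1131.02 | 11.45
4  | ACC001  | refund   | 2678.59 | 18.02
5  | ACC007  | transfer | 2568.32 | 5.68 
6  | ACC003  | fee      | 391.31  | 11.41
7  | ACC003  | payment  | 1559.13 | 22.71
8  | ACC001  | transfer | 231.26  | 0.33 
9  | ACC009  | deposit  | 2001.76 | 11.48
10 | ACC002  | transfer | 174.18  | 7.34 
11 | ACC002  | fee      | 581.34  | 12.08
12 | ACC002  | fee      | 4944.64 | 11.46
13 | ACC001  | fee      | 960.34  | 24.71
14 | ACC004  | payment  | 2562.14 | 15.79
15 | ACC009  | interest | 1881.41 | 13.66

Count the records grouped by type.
SELECT type, COUNT(*) as count
FROM transactions
GROUP BY type

Result:
  deposit: 1
  fee: 4
  interest: 2
  payment: 3
  refund: 2
  transfer: 3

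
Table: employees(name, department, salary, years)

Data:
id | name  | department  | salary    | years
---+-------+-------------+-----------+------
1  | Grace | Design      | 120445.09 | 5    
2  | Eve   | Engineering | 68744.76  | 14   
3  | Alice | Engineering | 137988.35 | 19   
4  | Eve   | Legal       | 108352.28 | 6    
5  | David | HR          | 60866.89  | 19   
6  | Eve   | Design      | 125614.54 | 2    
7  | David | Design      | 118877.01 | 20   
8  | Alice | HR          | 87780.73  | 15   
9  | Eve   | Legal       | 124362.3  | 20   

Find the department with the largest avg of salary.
SELECT department, AVG(salary) as val
FROM employees
GROUP BY department
ORDER BY val DESC
LIMIT 1

Result: Design with avg(salary) = 121645.55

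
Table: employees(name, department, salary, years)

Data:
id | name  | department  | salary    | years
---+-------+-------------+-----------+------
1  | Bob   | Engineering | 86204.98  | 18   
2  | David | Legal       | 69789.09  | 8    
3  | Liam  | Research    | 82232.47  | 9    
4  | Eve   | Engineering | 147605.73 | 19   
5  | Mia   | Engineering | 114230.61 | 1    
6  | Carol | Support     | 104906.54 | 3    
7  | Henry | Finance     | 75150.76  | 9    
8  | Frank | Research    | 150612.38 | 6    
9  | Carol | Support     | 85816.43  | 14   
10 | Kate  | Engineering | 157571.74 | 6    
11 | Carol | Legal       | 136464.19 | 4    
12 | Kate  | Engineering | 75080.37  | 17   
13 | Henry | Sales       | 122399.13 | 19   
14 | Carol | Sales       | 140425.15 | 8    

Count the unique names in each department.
SELECT department, COUNT(DISTINCT name)
FROM employees
GROUP BY department

Result:
  Engineering: 4 distinct
  Finance: 1 distinct
  Legal: 2 distinct
  Research: 2 distinct
  Sales: 2 distinct
  Support: 1 distinct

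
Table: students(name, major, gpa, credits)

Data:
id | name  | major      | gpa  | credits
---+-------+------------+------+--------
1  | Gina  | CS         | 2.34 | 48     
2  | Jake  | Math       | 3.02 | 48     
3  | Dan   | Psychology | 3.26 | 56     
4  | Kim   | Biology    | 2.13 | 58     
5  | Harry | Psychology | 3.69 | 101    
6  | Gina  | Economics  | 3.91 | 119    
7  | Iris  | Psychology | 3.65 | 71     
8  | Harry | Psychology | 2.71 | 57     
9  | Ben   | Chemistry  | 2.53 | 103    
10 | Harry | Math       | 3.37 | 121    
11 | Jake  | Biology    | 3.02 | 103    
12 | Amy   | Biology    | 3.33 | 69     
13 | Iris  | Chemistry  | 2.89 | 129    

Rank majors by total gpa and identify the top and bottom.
SELECT major, SUM(gpa)
FROM students
GROUP BY major
ORDER BY SUM(gpa)

All groups:
  CS: 2.34
  Economics: 3.91
  Chemistry: 5.42
  Math: 6.39
  Biology: 8.48
  Psychology: 13.31

Highest: Psychology (13.31)
Lowest: CS (2.34)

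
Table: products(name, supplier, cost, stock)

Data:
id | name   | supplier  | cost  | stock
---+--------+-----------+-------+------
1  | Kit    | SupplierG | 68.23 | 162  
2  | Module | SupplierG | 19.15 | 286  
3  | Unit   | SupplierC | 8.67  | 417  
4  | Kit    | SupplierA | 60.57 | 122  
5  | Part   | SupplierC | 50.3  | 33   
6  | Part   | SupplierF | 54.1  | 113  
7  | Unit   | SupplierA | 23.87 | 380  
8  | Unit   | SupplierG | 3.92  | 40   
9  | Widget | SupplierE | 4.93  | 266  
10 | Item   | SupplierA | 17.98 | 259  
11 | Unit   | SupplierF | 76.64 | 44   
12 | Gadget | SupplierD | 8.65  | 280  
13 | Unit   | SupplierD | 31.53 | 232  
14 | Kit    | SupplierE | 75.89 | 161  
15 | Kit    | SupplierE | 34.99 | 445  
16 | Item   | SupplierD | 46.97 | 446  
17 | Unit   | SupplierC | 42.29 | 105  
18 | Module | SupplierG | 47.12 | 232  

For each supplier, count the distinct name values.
SELECT supplier, COUNT(DISTINCT name)
FROM products
GROUP BY supplier

Result:
  SupplierA: 3 distinct
  SupplierC: 2 distinct
  SupplierD: 3 distinct
  SupplierE: 2 distinct
  SupplierF: 2 distinct
  SupplierG: 3 distinct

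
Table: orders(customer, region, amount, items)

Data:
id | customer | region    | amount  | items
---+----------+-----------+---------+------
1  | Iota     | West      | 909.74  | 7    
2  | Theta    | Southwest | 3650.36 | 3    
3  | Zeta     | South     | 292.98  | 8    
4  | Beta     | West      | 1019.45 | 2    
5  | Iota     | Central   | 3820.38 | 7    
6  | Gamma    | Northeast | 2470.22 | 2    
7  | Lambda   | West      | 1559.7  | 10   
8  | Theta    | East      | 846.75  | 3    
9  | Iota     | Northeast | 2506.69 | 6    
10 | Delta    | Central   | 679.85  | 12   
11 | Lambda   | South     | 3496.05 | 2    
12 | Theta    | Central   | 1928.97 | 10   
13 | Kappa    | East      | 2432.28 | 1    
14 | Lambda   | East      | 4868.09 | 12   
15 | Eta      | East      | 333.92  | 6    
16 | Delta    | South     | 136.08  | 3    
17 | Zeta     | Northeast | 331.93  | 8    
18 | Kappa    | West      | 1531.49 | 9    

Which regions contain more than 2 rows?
SELECT region, COUNT(*) as cnt
FROM orders
GROUP BY region
HAVING COUNT(*) > 2

Result:
  Central: 3
  East: 4
  Northeast: 3
  South: 3
  West: 4

Note: HAVING filters groups after aggregation, WHERE filters rows before.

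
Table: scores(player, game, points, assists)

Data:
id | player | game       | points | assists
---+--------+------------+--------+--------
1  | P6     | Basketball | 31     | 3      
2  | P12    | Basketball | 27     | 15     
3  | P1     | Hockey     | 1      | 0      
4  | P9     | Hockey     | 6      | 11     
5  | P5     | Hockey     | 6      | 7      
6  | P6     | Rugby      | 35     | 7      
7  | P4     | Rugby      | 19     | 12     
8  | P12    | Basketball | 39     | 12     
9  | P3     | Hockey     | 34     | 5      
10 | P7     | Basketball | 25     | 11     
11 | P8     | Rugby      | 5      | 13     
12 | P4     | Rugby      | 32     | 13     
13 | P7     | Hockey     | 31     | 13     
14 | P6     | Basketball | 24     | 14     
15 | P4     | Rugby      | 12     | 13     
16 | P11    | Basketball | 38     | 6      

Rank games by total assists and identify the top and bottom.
SELECT game, SUM(assists)
FROM scores
GROUP BY game
ORDER BY SUM(assists)

All groups:
  Hockey: 36
  Rugby: 58
  Basketball: 61

Highest: Basketball (61)
Lowest: Hockey (36)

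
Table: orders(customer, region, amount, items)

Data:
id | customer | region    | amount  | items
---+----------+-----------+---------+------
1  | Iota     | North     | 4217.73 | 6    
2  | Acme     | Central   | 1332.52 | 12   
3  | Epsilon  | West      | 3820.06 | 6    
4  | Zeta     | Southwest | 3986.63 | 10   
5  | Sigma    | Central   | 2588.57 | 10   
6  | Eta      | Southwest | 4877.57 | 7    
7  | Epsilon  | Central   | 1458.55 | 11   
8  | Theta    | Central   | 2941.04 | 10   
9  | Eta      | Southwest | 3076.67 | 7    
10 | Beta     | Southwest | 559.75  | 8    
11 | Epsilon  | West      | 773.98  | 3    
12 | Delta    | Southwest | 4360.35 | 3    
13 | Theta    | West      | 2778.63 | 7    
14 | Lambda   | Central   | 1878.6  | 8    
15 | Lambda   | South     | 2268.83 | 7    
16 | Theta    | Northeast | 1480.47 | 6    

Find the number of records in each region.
SELECT region, COUNT(*) as count
FROM orders
GROUP BY region

Result:
  Central: 5
  North: 1
  Northeast: 1
  South: 1
  Southwest: 5
  West: 3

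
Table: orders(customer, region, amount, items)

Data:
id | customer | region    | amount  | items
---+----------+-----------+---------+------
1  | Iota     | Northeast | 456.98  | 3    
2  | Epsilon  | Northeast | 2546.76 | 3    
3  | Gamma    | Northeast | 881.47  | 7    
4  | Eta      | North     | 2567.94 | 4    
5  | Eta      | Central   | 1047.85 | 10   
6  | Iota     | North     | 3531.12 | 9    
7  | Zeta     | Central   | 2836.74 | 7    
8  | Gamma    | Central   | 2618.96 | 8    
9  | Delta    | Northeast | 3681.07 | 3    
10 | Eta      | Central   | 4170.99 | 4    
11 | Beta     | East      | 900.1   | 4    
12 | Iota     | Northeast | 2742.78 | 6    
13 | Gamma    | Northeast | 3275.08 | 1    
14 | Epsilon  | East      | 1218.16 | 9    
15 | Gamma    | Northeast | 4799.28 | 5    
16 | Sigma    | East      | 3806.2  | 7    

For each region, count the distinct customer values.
SELECT region, COUNT(DISTINCT customer)
FROM orders
GROUP BY region

Result:
  Central: 3 distinct
  East: 3 distinct
  North: 2 distinct
  Northeast: 4 distinct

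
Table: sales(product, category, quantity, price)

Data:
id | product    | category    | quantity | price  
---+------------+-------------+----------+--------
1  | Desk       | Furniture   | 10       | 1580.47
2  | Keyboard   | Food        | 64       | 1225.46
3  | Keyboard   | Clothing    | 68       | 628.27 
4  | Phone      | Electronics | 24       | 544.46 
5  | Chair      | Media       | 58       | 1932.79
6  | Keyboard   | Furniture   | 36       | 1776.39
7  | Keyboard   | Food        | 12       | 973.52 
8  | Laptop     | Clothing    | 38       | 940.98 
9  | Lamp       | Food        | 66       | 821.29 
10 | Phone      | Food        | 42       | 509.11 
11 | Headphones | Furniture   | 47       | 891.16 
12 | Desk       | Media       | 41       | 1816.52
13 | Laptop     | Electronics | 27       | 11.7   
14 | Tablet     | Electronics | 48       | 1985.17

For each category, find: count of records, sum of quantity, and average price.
SELECT category,
       COUNT(*) as cnt,
       SUM(quantity) as total_quantity,
       AVG(price) as avg_price
FROM sales
GROUP BY category

Result:
  Clothing: 2 records, 106 total quantity, 784.63 avg price
  Electronics: 3 records, 99 total quantity, 847.11 avg price
  Food: 4 records, 184 total quantity, 882.35 avg price
  Furniture: 3 records, 93 total quantity, 1416.01 avg price
  Media: 2 records, 99 total quantity, 1874.66 avg price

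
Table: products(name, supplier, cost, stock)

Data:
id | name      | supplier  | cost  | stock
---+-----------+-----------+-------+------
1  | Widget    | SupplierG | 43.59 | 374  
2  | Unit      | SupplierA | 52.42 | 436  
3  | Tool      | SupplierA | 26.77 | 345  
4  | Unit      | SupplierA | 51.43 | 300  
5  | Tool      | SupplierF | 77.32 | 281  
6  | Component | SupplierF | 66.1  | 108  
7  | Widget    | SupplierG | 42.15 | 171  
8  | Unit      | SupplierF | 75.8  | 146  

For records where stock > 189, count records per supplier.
SELECT supplier, COUNT(*)
FROM products
WHERE stock > 189
GROUP BY supplier

Note: WHERE filters rows before grouping.

Result:
  SupplierA: 3
  SupplierF: 1
  SupplierG: 1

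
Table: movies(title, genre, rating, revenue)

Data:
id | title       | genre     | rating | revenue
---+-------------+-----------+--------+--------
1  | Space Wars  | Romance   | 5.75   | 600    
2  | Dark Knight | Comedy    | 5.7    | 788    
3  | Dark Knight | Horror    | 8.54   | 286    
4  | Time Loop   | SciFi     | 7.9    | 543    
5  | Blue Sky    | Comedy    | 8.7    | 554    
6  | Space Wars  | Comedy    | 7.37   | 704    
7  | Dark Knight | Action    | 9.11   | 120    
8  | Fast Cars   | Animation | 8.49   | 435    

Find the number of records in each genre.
SELECT genre, COUNT(*) as count
FROM movies
GROUP BY genre

Result:
  Action: 1
  Animation: 1
  Comedy: 3
  Horror: 1
  Romance: 1
  SciFi: 1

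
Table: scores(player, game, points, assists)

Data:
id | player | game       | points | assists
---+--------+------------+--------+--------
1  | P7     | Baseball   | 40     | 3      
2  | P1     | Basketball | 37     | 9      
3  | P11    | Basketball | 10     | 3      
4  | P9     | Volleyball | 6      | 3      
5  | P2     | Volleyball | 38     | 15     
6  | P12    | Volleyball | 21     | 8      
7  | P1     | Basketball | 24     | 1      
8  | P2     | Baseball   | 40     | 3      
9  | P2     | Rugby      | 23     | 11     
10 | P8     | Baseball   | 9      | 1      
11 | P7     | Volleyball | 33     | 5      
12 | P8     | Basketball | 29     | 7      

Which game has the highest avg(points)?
SELECT game, AVG(points) as val
FROM scores
GROUP BY game
ORDER BY val DESC
LIMIT 1

Result: Baseball with avg(points) = 29.67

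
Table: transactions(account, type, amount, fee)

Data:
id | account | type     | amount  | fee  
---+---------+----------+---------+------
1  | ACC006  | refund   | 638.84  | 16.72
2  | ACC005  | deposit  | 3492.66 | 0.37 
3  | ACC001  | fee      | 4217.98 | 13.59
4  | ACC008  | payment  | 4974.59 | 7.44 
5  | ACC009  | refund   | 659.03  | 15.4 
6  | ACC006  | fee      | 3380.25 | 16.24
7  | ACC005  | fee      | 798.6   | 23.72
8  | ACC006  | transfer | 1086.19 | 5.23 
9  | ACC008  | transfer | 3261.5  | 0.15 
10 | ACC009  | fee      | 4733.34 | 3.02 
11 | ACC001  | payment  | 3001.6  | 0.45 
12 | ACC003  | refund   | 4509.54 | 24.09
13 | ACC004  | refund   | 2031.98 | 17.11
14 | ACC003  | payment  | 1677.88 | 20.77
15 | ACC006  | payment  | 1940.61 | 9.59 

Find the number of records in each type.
SELECT type, COUNT(*) as count
FROM transactions
GROUP BY type

Result:
  deposit: 1
  fee: 4
  payment: 4
  refund: 4
  transfer: 2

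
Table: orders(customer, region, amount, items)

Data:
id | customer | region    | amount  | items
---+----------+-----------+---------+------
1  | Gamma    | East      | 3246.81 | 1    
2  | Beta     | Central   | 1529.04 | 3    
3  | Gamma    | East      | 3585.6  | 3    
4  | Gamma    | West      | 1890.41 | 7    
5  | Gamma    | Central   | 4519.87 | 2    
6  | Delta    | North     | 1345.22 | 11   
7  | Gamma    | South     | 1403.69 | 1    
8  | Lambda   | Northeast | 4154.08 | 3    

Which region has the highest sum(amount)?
SELECT region, SUM(amount) as val
FROM orders
GROUP BY region
ORDER BY val DESC
LIMIT 1

Result: East with sum(amount) = 6832.41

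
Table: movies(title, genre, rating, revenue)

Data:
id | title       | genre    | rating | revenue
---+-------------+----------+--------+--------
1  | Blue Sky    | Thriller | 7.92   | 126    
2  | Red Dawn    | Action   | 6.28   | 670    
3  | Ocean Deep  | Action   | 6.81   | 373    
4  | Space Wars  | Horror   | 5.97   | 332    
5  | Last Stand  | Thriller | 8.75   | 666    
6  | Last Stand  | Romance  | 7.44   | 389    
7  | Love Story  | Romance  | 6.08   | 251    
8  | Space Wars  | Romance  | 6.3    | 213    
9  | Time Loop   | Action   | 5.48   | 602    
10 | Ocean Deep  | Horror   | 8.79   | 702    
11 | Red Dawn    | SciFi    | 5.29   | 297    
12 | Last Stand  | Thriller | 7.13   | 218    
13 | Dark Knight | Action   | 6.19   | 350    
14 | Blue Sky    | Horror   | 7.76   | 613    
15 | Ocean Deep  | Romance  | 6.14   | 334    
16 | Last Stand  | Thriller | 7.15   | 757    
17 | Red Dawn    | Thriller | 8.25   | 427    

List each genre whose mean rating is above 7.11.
SELECT genre, AVG(rating)
FROM movies
GROUP BY genre
HAVING AVG(rating) > 7.11

Result:
  Horror: avg=7.51
  Thriller: avg=7.84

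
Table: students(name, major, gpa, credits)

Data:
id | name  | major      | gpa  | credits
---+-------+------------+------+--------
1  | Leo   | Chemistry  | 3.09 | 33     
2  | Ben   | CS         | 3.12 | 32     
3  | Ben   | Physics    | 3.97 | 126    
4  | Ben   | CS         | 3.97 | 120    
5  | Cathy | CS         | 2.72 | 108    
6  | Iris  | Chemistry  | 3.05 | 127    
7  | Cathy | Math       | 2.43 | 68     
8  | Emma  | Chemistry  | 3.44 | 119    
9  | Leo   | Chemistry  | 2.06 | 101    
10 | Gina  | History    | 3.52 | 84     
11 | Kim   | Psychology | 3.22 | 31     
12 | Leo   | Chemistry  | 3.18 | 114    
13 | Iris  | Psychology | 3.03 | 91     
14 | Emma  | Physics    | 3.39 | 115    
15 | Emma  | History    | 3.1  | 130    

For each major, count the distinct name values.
SELECT major, COUNT(DISTINCT name)
FROM students
GROUP BY major

Result:
  CS: 2 distinct
  Chemistry: 3 distinct
  History: 2 distinct
  Math: 1 distinct
  Physics: 2 distinct
  Psychology: 2 distinct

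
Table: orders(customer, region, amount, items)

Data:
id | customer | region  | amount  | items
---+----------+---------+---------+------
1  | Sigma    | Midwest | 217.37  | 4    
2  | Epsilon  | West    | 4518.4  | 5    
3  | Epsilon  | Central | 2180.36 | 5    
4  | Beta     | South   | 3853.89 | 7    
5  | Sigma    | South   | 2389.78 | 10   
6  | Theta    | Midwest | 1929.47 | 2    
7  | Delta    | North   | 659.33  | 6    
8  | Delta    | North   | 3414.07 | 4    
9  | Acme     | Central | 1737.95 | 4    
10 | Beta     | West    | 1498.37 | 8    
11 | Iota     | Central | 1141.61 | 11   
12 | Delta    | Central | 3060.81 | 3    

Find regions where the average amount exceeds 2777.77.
SELECT region, AVG(amount)
FROM orders
GROUP BY region
HAVING AVG(amount) > 2777.77

Result:
  South: avg=3121.84
  West: avg=3008.39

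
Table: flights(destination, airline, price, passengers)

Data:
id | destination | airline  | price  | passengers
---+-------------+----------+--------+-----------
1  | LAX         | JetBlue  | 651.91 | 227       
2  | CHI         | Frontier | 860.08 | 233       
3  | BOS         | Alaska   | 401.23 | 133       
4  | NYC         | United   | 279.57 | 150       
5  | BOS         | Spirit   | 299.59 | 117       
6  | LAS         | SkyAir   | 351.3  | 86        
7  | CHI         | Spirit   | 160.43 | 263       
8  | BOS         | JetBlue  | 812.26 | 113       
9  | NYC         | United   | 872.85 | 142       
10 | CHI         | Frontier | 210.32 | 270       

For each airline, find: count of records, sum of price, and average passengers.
SELECT airline,
       COUNT(*) as cnt,
       SUM(price) as total_price,
       AVG(passengers) as avg_passengers
FROM flights
GROUP BY airline

Result:
  Alaska: 1 records, 401.23 total price, 133.00 avg passengers
  Frontier: 2 records, 1070.40 total price, 251.50 avg passengers
  JetBlue: 2 records, 1464.17 total price, 170.00 avg passengers
  SkyAir: 1 records, 351.30 total price, 86.00 avg passengers
  Spirit: 2 records, 460.02 total price, 190.00 avg passengers
  United: 2 records, 1152.42 total price, 146.00 avg passengers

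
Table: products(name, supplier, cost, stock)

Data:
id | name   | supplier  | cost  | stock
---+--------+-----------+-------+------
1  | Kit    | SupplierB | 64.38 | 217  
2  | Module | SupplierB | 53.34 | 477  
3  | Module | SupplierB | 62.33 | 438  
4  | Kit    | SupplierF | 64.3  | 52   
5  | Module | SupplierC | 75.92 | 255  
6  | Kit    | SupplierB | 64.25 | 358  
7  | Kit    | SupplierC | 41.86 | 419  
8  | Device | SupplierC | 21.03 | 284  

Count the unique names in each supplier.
SELECT supplier, COUNT(DISTINCT name)
FROM products
GROUP BY supplier

Result:
  SupplierB: 2 distinct
  SupplierC: 3 distinct
  SupplierF: 1 distinct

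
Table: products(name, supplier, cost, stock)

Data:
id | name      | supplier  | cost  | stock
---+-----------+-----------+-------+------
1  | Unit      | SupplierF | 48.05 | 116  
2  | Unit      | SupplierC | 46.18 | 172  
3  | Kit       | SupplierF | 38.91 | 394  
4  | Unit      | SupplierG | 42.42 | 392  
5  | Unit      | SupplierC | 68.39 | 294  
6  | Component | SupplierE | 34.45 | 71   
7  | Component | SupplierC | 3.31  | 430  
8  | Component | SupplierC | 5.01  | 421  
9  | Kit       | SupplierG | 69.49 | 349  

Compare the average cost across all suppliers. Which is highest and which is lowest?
SELECT supplier, AVG(cost)
FROM products
GROUP BY supplier
ORDER BY AVG(cost)

All groups:
  SupplierC: 30.72
  SupplierE: 34.45
  SupplierF: 43.48
  SupplierG: 55.96

Highest: SupplierG (55.96)
Lowest: SupplierC (30.72)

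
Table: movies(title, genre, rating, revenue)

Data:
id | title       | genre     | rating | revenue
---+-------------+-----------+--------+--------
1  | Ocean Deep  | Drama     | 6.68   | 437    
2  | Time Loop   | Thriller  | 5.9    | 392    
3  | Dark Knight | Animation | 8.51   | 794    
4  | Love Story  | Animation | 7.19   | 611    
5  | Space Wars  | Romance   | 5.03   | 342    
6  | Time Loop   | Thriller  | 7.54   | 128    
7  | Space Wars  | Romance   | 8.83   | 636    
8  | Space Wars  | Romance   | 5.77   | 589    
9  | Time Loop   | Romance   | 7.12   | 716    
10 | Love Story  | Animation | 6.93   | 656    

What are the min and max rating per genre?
SELECT genre, MIN(rating), MAX(rating)
FROM movies
GROUP BY genre

Result:
  Animation: min=6.93, max=8.51
  Drama: min=6.68, max=6.68
  Romance: min=5.03, max=8.83
  Thriller: min=5.90, max=7.54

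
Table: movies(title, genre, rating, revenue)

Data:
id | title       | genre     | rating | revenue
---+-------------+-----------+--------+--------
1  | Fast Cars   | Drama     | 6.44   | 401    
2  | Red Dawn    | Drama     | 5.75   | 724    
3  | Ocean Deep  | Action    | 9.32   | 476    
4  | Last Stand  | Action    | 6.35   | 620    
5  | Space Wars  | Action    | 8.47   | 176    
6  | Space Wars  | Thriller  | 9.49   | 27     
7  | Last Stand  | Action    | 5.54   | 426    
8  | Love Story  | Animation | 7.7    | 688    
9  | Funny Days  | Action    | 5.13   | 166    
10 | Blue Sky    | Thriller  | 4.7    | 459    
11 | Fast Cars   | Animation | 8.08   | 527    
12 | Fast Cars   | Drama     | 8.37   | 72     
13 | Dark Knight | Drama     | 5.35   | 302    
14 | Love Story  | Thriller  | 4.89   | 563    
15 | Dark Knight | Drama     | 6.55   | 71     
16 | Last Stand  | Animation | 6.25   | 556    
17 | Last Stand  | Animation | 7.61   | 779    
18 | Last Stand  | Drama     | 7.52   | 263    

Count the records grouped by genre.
SELECT genre, COUNT(*) as count
FROM movies
GROUP BY genre

Result:
  Action: 5
  Animation: 4
  Drama: 6
  Thriller: 3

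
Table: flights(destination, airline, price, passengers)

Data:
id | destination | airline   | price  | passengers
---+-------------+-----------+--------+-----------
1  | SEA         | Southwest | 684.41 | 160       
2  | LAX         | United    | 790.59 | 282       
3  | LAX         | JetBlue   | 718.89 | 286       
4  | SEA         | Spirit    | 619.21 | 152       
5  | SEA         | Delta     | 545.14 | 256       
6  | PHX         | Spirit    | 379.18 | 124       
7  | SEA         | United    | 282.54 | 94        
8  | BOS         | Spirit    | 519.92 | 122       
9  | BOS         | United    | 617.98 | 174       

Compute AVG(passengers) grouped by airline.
SELECT airline, AVG(passengers) as result
FROM flights
GROUP BY airline

Result:
  Delta: 256.00
  JetBlue: 286.00
  Southwest: 160.00
  Spirit: 132.67
  United: 183.33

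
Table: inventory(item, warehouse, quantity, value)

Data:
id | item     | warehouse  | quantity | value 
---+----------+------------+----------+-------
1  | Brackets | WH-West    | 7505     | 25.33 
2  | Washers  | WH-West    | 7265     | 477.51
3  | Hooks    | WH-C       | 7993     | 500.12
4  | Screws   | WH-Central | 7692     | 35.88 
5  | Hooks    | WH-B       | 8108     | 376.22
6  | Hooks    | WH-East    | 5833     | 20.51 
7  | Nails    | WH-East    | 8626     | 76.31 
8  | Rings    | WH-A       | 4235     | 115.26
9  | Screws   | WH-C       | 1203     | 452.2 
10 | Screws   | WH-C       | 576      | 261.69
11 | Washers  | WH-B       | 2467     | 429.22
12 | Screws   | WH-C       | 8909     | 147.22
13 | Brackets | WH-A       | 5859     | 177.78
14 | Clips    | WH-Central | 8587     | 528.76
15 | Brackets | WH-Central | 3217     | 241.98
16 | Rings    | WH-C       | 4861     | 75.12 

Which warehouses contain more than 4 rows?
SELECT warehouse, COUNT(*) as cnt
FROM inventory
GROUP BY warehouse
HAVING COUNT(*) > 4

Result:
  WH-C: 5

Note: HAVING filters groups after aggregation, WHERE filters rows before.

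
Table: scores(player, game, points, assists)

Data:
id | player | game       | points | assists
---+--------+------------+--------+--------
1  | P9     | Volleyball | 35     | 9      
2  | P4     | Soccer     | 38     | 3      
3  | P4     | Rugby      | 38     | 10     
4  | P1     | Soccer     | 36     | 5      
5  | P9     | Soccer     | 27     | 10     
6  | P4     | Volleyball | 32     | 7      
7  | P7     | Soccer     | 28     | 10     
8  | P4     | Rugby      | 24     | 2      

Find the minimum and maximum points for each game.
SELECT game, MIN(points), MAX(points)
FROM scores
GROUP BY game

Result:
  Rugby: min=24, max=38
  Soccer: min=27, max=38
  Volleyball: min=32, max=35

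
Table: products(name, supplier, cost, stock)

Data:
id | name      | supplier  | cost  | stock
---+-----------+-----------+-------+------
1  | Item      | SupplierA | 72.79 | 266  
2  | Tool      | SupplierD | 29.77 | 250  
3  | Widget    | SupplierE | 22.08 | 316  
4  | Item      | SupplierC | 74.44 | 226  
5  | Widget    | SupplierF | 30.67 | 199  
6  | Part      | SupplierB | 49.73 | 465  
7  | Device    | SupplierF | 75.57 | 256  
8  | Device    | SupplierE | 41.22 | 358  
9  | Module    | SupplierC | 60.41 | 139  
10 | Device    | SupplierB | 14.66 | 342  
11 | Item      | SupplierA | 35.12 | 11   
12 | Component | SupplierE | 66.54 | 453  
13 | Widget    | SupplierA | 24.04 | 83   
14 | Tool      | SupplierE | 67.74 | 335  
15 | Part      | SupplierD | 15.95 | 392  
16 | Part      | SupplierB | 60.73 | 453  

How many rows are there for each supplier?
SELECT supplier, COUNT(*) as count
FROM products
GROUP BY supplier

Result:
  SupplierA: 3
  SupplierB: 3
  SupplierC: 2
  SupplierD: 2
  SupplierE: 4
  SupplierF: 2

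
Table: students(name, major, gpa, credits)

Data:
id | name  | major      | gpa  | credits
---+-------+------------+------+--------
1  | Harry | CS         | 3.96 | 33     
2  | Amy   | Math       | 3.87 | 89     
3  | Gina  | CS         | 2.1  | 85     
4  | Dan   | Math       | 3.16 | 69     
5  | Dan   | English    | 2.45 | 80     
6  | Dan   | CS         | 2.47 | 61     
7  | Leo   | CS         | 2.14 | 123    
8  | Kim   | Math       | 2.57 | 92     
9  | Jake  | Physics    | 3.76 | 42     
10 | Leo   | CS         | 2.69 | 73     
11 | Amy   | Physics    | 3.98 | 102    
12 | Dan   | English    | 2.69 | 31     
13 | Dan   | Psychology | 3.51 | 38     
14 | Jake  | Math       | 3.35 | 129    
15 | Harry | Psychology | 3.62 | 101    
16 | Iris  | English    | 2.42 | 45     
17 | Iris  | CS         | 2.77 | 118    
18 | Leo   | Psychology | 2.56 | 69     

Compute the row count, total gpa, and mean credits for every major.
SELECT major,
       COUNT(*) as cnt,
       SUM(gpa) as total_gpa,
       AVG(credits) as avg_credits
FROM students
GROUP BY major

Result:
  CS: 6 records, 16.13 total gpa, 82.17 avg credits
  English: 3 records, 7.56 total gpa, 52.00 avg credits
  Math: 4 records, 12.95 total gpa, 94.75 avg credits
  Physics: 2 records, 7.74 total gpa, 72.00 avg credits
  Psychology: 3 records, 9.69 total gpa, 69.33 avg credits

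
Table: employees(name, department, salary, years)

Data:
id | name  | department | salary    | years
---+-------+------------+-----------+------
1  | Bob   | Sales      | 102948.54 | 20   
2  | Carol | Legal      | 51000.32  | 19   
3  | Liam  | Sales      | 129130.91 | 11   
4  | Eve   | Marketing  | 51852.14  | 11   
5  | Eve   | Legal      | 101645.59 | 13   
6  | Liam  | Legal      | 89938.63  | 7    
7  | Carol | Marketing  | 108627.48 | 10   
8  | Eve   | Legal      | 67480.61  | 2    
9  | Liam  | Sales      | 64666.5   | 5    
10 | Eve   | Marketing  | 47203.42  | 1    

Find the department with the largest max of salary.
SELECT department, MAX(salary) as val
FROM employees
GROUP BY department
ORDER BY val DESC
LIMIT 1

Result: Sales with max(salary) = 129130.91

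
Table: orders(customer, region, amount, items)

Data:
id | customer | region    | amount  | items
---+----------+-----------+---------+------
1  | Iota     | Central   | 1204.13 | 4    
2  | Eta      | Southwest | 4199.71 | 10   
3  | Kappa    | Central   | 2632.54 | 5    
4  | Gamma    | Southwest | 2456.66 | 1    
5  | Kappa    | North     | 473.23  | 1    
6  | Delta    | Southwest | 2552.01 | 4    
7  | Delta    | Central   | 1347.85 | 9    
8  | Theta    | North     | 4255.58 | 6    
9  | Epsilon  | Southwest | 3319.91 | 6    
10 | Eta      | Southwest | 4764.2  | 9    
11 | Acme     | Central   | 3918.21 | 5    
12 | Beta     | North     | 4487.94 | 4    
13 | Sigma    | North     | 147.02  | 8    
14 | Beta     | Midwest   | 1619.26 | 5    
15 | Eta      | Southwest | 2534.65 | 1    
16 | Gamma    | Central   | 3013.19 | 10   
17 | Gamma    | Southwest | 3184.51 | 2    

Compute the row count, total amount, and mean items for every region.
SELECT region,
       COUNT(*) as cnt,
       SUM(amount) as total_amount,
       AVG(items) as avg_items
FROM orders
GROUP BY region

Result:
  Central: 5 records, 12115.92 total amount, 6.60 avg items
  Midwest: 1 records, 1619.26 total amount, 5.00 avg items
  North: 4 records, 9363.77 total amount, 4.75 avg items
  Southwest: 7 records, 23011.65 total amount, 4.71 avg items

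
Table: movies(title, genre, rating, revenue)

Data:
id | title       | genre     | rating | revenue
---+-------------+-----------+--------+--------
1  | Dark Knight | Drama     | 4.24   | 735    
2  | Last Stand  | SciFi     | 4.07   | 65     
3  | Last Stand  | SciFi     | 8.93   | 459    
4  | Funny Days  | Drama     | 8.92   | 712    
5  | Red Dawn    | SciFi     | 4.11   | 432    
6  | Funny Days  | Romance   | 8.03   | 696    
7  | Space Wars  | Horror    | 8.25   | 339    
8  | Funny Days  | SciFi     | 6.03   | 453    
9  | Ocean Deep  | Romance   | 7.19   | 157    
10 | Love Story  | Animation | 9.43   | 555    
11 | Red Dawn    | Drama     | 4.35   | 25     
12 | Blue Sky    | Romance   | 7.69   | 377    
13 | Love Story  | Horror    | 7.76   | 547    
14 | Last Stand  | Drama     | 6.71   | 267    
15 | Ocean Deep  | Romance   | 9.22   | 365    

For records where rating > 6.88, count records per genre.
SELECT genre, COUNT(*)
FROM movies
WHERE rating > 6.88
GROUP BY genre

Note: WHERE filters rows before grouping.

Result:
  Animation: 1
  Drama: 1
  Horror: 2
  Romance: 4
  SciFi: 1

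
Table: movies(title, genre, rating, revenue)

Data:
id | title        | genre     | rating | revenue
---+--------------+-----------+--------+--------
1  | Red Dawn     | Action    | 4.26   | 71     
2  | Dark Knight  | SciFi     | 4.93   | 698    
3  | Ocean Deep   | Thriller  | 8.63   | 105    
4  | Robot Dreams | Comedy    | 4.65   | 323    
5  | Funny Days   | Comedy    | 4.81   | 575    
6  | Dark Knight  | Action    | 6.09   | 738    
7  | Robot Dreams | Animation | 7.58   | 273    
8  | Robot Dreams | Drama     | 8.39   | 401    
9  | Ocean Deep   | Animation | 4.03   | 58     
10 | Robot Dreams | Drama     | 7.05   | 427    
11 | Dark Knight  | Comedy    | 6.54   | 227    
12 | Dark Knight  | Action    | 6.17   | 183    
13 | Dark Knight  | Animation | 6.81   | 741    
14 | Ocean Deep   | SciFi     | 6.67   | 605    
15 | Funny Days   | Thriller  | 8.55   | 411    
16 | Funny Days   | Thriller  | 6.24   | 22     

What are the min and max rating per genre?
SELECT genre, MIN(rating), MAX(rating)
FROM movies
GROUP BY genre

Result:
  Action: min=4.26, max=6.17
  Animation: min=4.03, max=7.58
  Comedy: min=4.65, max=6.54
  Drama: min=7.05, max=8.39
  SciFi: min=4.93, max=6.67
  Thriller: min=6.24, max=8.63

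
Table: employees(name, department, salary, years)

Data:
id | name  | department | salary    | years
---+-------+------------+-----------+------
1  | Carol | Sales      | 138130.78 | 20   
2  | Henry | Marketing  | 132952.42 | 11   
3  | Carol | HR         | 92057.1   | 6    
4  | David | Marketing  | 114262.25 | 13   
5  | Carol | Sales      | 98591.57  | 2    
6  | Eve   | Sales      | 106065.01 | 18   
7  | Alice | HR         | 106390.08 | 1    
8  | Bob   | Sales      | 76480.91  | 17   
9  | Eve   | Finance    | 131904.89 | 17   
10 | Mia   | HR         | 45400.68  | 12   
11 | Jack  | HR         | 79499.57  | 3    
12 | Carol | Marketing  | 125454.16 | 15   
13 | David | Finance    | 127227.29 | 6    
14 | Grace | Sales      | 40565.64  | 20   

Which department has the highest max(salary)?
SELECT department, MAX(salary) as val
FROM employees
GROUP BY department
ORDER BY val DESC
LIMIT 1

Result: Sales with max(salary) = 138130.78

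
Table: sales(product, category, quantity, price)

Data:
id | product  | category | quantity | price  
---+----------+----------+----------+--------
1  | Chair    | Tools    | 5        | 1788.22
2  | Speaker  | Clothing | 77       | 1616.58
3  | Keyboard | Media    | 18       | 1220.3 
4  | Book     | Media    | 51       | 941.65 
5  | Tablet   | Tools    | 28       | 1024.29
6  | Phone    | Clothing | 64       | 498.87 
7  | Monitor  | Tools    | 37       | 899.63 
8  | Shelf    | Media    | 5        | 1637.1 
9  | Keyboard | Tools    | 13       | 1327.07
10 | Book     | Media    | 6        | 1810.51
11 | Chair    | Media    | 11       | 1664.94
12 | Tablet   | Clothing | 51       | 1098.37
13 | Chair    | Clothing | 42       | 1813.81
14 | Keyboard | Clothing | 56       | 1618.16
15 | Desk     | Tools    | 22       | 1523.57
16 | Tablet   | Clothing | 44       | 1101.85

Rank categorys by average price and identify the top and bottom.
SELECT category, AVG(price)
FROM sales
GROUP BY category
ORDER BY AVG(price)

All groups:
  Clothing: 1291.27
  Tools: 1312.56
  Media: 1454.90

Highest: Media (1454.90)
Lowest: Clothing (1291.27)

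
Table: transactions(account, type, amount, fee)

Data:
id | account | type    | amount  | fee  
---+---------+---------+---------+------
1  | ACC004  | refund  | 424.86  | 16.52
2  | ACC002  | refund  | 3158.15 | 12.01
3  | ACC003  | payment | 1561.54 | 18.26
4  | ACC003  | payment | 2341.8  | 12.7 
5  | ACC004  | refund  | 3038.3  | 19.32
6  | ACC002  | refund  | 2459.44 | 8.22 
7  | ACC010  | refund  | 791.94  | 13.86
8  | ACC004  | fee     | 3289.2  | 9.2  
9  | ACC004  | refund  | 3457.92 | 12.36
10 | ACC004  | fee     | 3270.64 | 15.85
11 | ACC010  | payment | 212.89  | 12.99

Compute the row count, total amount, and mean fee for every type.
SELECT type,
       COUNT(*) as cnt,
       SUM(amount) as total_amount,
       AVG(fee) as avg_fee
FROM transactions
GROUP BY type

Result:
  fee: 2 records, 6559.84 total amount, 12.53 avg fee
  payment: 3 records, 4116.23 total amount, 14.65 avg fee
  refund: 6 records, 13330.61 total amount, 13.72 avg fee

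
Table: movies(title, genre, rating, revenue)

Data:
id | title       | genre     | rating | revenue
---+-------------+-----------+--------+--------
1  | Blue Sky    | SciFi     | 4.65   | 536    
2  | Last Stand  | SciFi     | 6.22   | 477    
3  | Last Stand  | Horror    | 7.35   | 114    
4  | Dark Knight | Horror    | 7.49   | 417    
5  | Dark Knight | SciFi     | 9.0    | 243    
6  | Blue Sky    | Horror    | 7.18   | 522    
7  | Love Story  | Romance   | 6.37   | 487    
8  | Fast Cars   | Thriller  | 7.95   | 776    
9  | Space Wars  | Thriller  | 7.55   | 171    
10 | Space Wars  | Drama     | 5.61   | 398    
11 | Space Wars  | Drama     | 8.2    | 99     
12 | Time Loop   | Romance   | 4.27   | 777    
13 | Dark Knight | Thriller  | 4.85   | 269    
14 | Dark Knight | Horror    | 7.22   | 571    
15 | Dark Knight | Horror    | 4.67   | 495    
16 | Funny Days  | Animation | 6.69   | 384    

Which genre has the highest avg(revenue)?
SELECT genre, AVG(revenue) as val
FROM movies
GROUP BY genre
ORDER BY val DESC
LIMIT 1

Result: Romance with avg(revenue) = 632.00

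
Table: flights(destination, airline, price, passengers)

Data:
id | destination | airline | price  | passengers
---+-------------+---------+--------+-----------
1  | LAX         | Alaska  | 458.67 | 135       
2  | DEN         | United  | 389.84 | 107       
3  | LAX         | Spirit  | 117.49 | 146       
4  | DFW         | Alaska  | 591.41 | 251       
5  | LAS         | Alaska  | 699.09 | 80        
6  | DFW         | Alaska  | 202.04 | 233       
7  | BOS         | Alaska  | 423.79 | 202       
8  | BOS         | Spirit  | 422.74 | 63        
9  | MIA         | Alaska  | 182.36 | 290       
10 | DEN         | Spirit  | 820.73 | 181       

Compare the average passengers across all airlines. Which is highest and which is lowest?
SELECT airline, AVG(passengers)
FROM flights
GROUP BY airline
ORDER BY AVG(passengers)

All groups:
  United: 107.00
  Spirit: 130.00
  Alaska: 198.50

Highest: Alaska (198.50)
Lowest: United (107.00)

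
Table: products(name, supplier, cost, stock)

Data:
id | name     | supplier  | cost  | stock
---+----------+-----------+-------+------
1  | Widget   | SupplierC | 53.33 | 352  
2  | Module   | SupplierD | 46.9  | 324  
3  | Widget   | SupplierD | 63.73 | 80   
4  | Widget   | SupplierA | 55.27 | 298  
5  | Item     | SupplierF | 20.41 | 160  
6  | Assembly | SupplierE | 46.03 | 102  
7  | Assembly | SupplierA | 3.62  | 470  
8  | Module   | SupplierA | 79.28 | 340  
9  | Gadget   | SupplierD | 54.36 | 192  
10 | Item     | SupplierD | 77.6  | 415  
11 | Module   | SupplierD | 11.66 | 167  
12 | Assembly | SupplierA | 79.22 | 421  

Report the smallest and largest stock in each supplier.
SELECT supplier, MIN(stock), MAX(stock)
FROM products
GROUP BY supplier

Result:
  SupplierA: min=298, max=470
  SupplierC: min=352, max=352
  SupplierD: min=80, max=415
  SupplierE: min=102, max=102
  SupplierF: min=160, max=160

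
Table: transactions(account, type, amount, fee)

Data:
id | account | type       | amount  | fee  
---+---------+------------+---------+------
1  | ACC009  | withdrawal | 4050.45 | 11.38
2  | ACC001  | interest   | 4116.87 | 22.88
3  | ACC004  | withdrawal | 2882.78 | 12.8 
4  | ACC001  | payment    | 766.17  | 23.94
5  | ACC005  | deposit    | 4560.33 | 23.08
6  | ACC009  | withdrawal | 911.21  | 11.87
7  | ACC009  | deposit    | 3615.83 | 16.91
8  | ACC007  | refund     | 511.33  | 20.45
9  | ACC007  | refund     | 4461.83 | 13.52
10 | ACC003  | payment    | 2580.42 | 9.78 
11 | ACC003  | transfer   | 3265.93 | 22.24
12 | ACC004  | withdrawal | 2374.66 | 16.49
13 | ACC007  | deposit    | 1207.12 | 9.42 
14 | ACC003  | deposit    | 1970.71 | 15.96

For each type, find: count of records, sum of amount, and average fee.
SELECT type,
       COUNT(*) as cnt,
       SUM(amount) as total_amount,
       AVG(fee) as avg_fee
FROM transactions
GROUP BY type

Result:
  deposit: 4 records, 11353.99 total amount, 16.34 avg fee
  interest: 1 records, 4116.87 total amount, 22.88 avg fee
  payment: 2 records, 3346.59 total amount, 16.86 avg fee
  refund: 2 records, 4973.16 total amount, 16.99 avg fee
  transfer: 1 records, 3265.93 total amount, 22.24 avg fee
  withdrawal: 4 records, 10219.10 total amount, 13.14 avg fee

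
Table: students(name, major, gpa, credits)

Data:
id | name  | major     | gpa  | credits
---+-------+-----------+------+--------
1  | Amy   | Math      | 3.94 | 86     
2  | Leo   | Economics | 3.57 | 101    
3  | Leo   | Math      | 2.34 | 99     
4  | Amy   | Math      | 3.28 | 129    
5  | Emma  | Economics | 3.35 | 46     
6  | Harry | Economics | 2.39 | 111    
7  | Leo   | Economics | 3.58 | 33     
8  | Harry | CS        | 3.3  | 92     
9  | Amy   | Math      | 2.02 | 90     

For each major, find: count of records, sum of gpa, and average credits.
SELECT major,
       COUNT(*) as cnt,
       SUM(gpa) as total_gpa,
       AVG(credits) as avg_credits
FROM students
GROUP BY major

Result:
  CS: 1 records, 3.30 total gpa, 92.00 avg credits
  Economics: 4 records, 12.89 total gpa, 72.75 avg credits
  Math: 4 records, 11.58 total gpa, 101.00 avg credits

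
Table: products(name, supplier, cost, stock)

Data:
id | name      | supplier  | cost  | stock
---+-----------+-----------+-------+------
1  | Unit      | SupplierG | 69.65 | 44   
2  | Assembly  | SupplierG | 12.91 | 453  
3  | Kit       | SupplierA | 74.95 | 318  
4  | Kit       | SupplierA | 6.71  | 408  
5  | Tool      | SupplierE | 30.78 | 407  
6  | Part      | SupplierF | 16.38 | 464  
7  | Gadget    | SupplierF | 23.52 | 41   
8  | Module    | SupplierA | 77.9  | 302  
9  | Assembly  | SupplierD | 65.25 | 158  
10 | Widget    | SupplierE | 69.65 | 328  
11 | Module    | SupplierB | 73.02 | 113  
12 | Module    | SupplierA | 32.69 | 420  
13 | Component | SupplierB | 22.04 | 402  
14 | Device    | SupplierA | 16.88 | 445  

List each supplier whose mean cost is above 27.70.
SELECT supplier, AVG(cost)
FROM products
GROUP BY supplier
HAVING AVG(cost) > 27.70

Result:
  SupplierA: avg=41.83
  SupplierB: avg=47.53
  SupplierD: avg=65.25
  SupplierE: avg=50.22
  SupplierG: avg=41.28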